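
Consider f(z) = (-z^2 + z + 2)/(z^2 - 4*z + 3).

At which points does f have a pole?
The singularities of f are the zeros of the denominator. Factoring,
  z^2 - 4*z + 3 = (z - 3)*(z - 1)
so the candidates are z = 3, z = 1.

Check the numerator P(z) = -z^2 + z + 2 at each one:
  P(3) = -4 ≠ 0, so z = 3 is a (simple) pole.
  P(1) = 2 ≠ 0, so z = 1 is a (simple) pole.

Poles of f: {1, 3}

Final answer: {1, 3}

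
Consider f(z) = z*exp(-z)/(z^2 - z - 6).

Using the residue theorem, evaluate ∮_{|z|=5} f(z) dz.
By the residue theorem, ∮_C f(z) dz = 2πi · (sum of the residues of f at the poles inside |z| = 5).

The denominator factors as (z + 2)*(z - 3), so the singularities of f are simple poles at z = -2, z = 3.
  |-2|² = 4 < 25 = 5², so this pole is inside the contour.
  |3|² = 9 < 25 = 5², so this pole is inside the contour.

With P(z) = z*exp(-z) and Q(z) = z^2 - z - 6, each pole is simple, so Res(f, z₀) = P(z₀)/Q'(z₀) with Q'(z) = 2*z - 1.
  Res(f, -2) = P(-2)/Q'(-2) = (-2*exp(2))/(-5) = 2*exp(2)/5
  Res(f, 3) = P(3)/Q'(3) = (3*exp(-3))/(5) = 3*exp(-3)/5

Sum of residues inside C: 3*exp(-3)/5 + 2*exp(2)/5
∮_C f(z) dz = 2πi · (3*exp(-3)/5 + 2*exp(2)/5) = 6*I*pi*exp(-3)/5 + 4*I*pi*exp(2)/5

Final answer: 6*I*pi*exp(-3)/5 + 4*I*pi*exp(2)/5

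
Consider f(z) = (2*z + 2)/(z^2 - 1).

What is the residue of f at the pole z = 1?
Write f(z) = P(z)/Q(z) with P(z) = 2*z + 2 and Q(z) = z^2 - 1.
The denominator factors as Q(z) = (z + 1)*(z - 1), so z = 1 is a simple zero of Q and P is analytic there; z = 1 is therefore a simple pole and
  Res(f, z₀) = P(z₀)/Q'(z₀).

Q'(z) = 2*z, so Q'(1) = 2.
P(1) = 4.

Res(f, 1) = (4)/(2) = 2

Final answer: 2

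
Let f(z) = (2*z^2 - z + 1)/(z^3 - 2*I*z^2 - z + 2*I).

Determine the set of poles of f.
The singularities of f are the zeros of the denominator. Factoring,
  z^3 - 2*I*z^2 - z + 2*I = (z - 1)*(z - 2*I)*(z + 1)
so the candidates are z = 1, z = 2*I, z = -1.

Check the numerator P(z) = 2*z^2 - z + 1 at each one:
  P(1) = 2 ≠ 0, so z = 1 is a (simple) pole.
  P(2*I) = -7 - 2*I ≠ 0, so z = 2*I is a (simple) pole.
  P(-1) = 4 ≠ 0, so z = -1 is a (simple) pole.

Poles of f: {-1, 2*I, 1}

Final answer: {-1, 2*I, 1}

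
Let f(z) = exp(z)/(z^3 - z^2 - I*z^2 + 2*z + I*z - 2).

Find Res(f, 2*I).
Write f(z) = P(z)/Q(z) with P(z) = exp(z) and Q(z) = z^3 - z^2 - I*z^2 + 2*z + I*z - 2.
The denominator factors as Q(z) = (z - 2*I)*(z - 1)*(z + I), so z = 2*I is a simple zero of Q and P is analytic there; z = 2*I is therefore a simple pole and
  Res(f, z₀) = P(z₀)/Q'(z₀).

Q'(z) = 3*z^2 - 2*z - 2*I*z + 2 + I, so Q'(2*I) = -6 - 3*I.
P(2*I) = exp(2*I).

Res(f, 2*I) = (exp(2*I))/(-6 - 3*I) = (-2/15 + I/15)*exp(2*I)

Final answer: (-2/15 + I/15)*exp(2*I)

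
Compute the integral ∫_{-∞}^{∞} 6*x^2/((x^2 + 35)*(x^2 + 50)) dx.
Let f(z) = 6*z^2/((z^2 + 35)*(z^2 + 50)). The denominator has no real zeros and deg Q - deg P = 2 ≥ 2, so the integral of f over the upper semicircle |z| = R tends to 0 as R → ∞. Closing the contour in the upper half-plane,
  ∫_{-∞}^{∞} f(x) dx = 2πi · Σ Res(f, z_k)  over the poles with Im z_k > 0.

Zeros of the denominator: z^2 + 50 = 0 gives z = ±5*sqrt(2)*I; z^2 + 35 = 0 gives z = ±sqrt(35)*I.
Upper half-plane: z = 5*sqrt(2)*I, z = sqrt(35)*I (simple).

Each pole is a simple zero of Q(z) = z^4 + 85*z^2 + 1750, so Res(f, z₀) = P(z₀)/Q'(z₀) with P(z) = 6*z^2, Q'(z) = 4*z^3 + 170*z:
  Res(f, 5*sqrt(2)*I) = (-300)/(-150*sqrt(2)*I) = -sqrt(2)*I
  Res(f, sqrt(35)*I) = (-210)/(30*sqrt(35)*I) = sqrt(35)*I/5

Sum of residues: I*(-sqrt(2) + sqrt(35)/5)
∫_{-∞}^{∞} f(x) dx = 2πi · (I*(-sqrt(2) + sqrt(35)/5)) = 2*pi*(-sqrt(35) + 5*sqrt(2))/5

Final answer: 2*pi*(-sqrt(35) + 5*sqrt(2))/5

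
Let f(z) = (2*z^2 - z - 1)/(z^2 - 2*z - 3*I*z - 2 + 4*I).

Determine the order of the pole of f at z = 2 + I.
Factor the denominator:
  z^2 - 2*z - 3*I*z - 2 + 4*I = (z - 2 - I)*(z - 2*I)

The numerator P(z) = 2*z^2 - z - 1 has P(2 + I) = 3 + 7*I ≠ 0, so no factor of (z - 2 - I) cancels.
Near z = 2 + I we can therefore write f(z) = g(z)/(z - 2 - I) with g analytic at 2 + I and g(2 + I) ≠ 0 (g is the numerator divided by the remaining denominator factors).

Hence z = 2 + I is a pole of order 1.

Final answer: 1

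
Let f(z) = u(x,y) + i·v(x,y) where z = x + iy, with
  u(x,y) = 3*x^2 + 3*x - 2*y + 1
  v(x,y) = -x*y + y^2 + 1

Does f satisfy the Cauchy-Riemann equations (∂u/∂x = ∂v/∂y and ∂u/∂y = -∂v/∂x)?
∂u/∂x = 6*x + 3
∂v/∂y = -x + 2*y
∂u/∂y = -2
∂v/∂x = -y
∂u/∂x ≠ ∂v/∂y and ∂u/∂y ≠ -∂v/∂x; the Cauchy-Riemann equations are not satisfied, so f is not analytic.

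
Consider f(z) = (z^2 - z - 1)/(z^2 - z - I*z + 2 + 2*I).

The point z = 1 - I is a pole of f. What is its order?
1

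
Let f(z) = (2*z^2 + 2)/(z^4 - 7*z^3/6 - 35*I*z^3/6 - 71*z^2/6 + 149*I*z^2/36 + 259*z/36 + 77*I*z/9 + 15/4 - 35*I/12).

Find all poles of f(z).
The singularities of f are the zeros of the denominator. Factoring,
  z^4 - 7*z^3/6 - 35*I*z^3/6 - 71*z^2/6 + 149*I*z^2/36 + 259*z/36 + 77*I*z/9 + 15/4 - 35*I/12 = (z - 1 - I/3)*(z + 1 - 2*I)*(z + 1/3 - I/2)*(z - 3/2 - 3*I)
so the candidates are z = 1 + I/3, z = -1 + 2*I, z = -1/3 + I/2, z = 3/2 + 3*I.

Check the numerator P(z) = 2*z^2 + 2 at each one:
  P(1 + I/3) = 34/9 + 4*I/3 ≠ 0, so z = 1 + I/3 is a (simple) pole.
  P(-1 + 2*I) = -4 - 8*I ≠ 0, so z = -1 + 2*I is a (simple) pole.
  P(-1/3 + I/2) = 31/18 - 2*I/3 ≠ 0, so z = -1/3 + I/2 is a (simple) pole.
  P(3/2 + 3*I) = -23/2 + 18*I ≠ 0, so z = 3/2 + 3*I is a (simple) pole.

Poles of f: {-1 + 2*I, -1/3 + I/2, 1 + I/3, 3/2 + 3*I}

Final answer: {-1 + 2*I, -1/3 + I/2, 1 + I/3, 3/2 + 3*I}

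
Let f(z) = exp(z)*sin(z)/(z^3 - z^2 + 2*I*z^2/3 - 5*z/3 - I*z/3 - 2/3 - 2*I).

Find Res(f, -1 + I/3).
(-207/2050 - 351*I/2050)*exp(-1 + I/3)*sin(1 - I/3)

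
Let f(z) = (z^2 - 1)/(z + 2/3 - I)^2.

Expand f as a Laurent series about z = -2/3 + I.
Put w = z - (-2/3 + I), i.e. z = w - 2/3 + I. The denominator is w^2, so it suffices to rewrite the numerator in powers of w.

P(z) = z^2 - 1
P(w - 2/3 + I) = -14/9 - 4*I/3 + (-4/3 + 2*I)*w + w^2

Dividing each term by w^2:
  f = (-14/9 - 4*I/3)/w^2 + (-4/3 + 2*I)/w + 1

Substituting back w = z + 2/3 - I:
  f(z) = (-14/9 - 4*I/3)/(z + 2/3 - I)^2 + (-4/3 + 2*I)/(z + 2/3 - I) + 1

The series is finite because the numerator is a polynomial; the negative powers form the principal part, and the coefficient of 1/(z + 2/3 - I) gives Res(f, -2/3 + I) = -4/3 + 2*I.

Final answer: (-14/9 - 4*I/3)/(z + 2/3 - I)^2 + (-4/3 + 2*I)/(z + 2/3 - I) + 1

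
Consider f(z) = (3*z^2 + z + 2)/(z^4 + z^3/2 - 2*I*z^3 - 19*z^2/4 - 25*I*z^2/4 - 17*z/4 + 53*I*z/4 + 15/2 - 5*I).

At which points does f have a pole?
The singularities of f are the zeros of the denominator. Factoring,
  z^4 + z^3/2 - 2*I*z^3 - 19*z^2/4 - 25*I*z^2/4 - 17*z/4 + 53*I*z/4 + 15/2 - 5*I = (z - 1)*(z - 1/2 - 3*I/2)*(z - 1 - 3*I/2)*(z + 3 + I)
so the candidates are z = 1, z = 1/2 + 3*I/2, z = 1 + 3*I/2, z = -3 - I.

Check the numerator P(z) = 3*z^2 + z + 2 at each one:
  P(1) = 6 ≠ 0, so z = 1 is a (simple) pole.
  P(1/2 + 3*I/2) = -7/2 + 6*I ≠ 0, so z = 1/2 + 3*I/2 is a (simple) pole.
  P(1 + 3*I/2) = -3/4 + 21*I/2 ≠ 0, so z = 1 + 3*I/2 is a (simple) pole.
  P(-3 - I) = 23 + 17*I ≠ 0, so z = -3 - I is a (simple) pole.

Poles of f: {-3 - I, 1/2 + 3*I/2, 1, 1 + 3*I/2}

Final answer: {-3 - I, 1/2 + 3*I/2, 1, 1 + 3*I/2}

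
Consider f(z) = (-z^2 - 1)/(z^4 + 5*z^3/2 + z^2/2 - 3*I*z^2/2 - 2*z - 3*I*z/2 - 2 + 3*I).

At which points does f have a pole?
The singularities of f are the zeros of the denominator. Factoring,
  z^4 + 5*z^3/2 + z^2/2 - 3*I*z^2/2 - 2*z - 3*I*z/2 - 2 + 3*I = (z + 2)*(z - 1)*(z - I)*(z + 3/2 + I)
so the candidates are z = -2, z = 1, z = I, z = -3/2 - I.

Check the numerator P(z) = -z^2 - 1 at each one:
  P(-2) = -5 ≠ 0, so z = -2 is a (simple) pole.
  P(1) = -2 ≠ 0, so z = 1 is a (simple) pole.
  P(I) = 0, so the factor (z - I) cancels and z = I is only a removable singularity, not a pole.
  P(-3/2 - I) = -9/4 - 3*I ≠ 0, so z = -3/2 - I is a (simple) pole.

Poles of f: {-2, -3/2 - I, 1}

Final answer: {-2, -3/2 - I, 1}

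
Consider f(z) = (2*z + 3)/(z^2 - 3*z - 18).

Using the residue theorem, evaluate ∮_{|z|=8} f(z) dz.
By the residue theorem, ∮_C f(z) dz = 2πi · (sum of the residues of f at the poles inside |z| = 8).

The denominator factors as (z + 3)*(z - 6), so the singularities of f are simple poles at z = -3, z = 6.
  |-3|² = 9 < 64 = 8², so this pole is inside the contour.
  |6|² = 36 < 64 = 8², so this pole is inside the contour.

With P(z) = 2*z + 3 and Q(z) = z^2 - 3*z - 18, each pole is simple, so Res(f, z₀) = P(z₀)/Q'(z₀) with Q'(z) = 2*z - 3.
  Res(f, -3) = P(-3)/Q'(-3) = (-3)/(-9) = 1/3
  Res(f, 6) = P(6)/Q'(6) = (15)/(9) = 5/3

Sum of residues inside C: 2
∮_C f(z) dz = 2πi · (2) = 4*I*pi

Final answer: 4*I*pi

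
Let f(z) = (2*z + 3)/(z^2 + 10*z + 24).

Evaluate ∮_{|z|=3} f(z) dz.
By the residue theorem, ∮_C f(z) dz = 2πi · (sum of the residues of f at the poles inside |z| = 3).

The denominator factors as (z + 4)*(z + 6), so the singularities of f are simple poles at z = -4, z = -6.
  |-4|² = 16 > 9 = 3², so this pole is outside the contour.
  |-6|² = 36 > 9 = 3², so this pole is outside the contour.

No pole lies inside the contour, so f is analytic on and inside C and the integral is 0 (Cauchy's theorem).

Final answer: 0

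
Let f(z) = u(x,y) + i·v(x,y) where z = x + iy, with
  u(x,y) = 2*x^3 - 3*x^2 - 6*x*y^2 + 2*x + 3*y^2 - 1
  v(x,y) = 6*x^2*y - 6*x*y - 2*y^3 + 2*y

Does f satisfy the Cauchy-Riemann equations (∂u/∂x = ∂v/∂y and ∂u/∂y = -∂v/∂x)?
∂u/∂x = 6*x^2 - 6*x - 6*y^2 + 2
∂v/∂y = 6*x^2 - 6*x - 6*y^2 + 2
∂u/∂y = -12*x*y + 6*y
∂v/∂x = 12*x*y - 6*y
∂u/∂x = ∂v/∂y and ∂u/∂y = -∂v/∂x hold identically; f is analytic.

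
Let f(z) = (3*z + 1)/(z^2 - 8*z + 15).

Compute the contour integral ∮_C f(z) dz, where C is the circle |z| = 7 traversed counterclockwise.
6*I*pi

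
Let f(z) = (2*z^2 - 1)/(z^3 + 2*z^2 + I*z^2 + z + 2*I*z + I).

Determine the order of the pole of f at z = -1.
2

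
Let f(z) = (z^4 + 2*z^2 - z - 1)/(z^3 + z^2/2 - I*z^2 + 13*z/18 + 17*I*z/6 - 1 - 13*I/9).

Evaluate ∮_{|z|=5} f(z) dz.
By the residue theorem, ∮_C f(z) dz = 2πi · (sum of the residues of f at the poles inside |z| = 5).

The denominator factors as (z - 1/3 + I)*(z + 3/2 - 2*I)*(z - 2/3), so the singularities of f are simple poles at z = 1/3 - I, z = -3/2 + 2*I, z = 2/3.
  |1/3 - I|² = 10/9 < 25 = 5², so this pole is inside the contour.
  |-3/2 + 2*I|² = 25/4 < 25 = 5², so this pole is inside the contour.
  |2/3|² = 4/9 < 25 = 5², so this pole is inside the contour.

With P(z) = z^4 + 2*z^2 - z - 1 and Q(z) = z^3 + z^2/2 - I*z^2 + 13*z/18 + 17*I*z/6 - 1 - 13*I/9, each pole is simple, so Res(f, z₀) = P(z₀)/Q'(z₀) with Q'(z) = 3*z^2 + z - 2*I*z + 13/18 + 17*I/6.
  Res(f, 1/3 - I) = P(1/3 - I)/Q'(1/3 - I) = (-224/81 + 23*I/27)/(-65/18 - 5*I/6) = 541/801 - 523*I/1335
  Res(f, -3/2 + 2*I) = P(-3/2 + 2*I)/Q'(-3/2 + 2*I) = (-575/16 + 7*I)/(-73/36 - 61*I/6) = 8847/557140 - 983817*I/278570
  Res(f, 2/3) = P(2/3)/Q'(2/3) = (-47/81)/(49/18 + 3*I/2) = -2303/14085 + 141*I/1565

Sum of residues inside C: 19/36 - 23*I/6
∮_C f(z) dz = 2πi · (19/36 - 23*I/6) = pi*(23/3 + 19*I/18)

Final answer: pi*(23/3 + 19*I/18)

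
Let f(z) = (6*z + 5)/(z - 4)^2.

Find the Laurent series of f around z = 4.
Put w = z - (4), i.e. z = w + 4. The denominator is w^2, so it suffices to rewrite the numerator in powers of w.

P(z) = 6*z + 5
P(w + 4) = 29 + 6*w

Dividing each term by w^2:
  f = 29/w^2 + 6/w

Substituting back w = z - 4:
  f(z) = 29/(z - 4)^2 + 6/(z - 4)

The series is finite because the numerator is a polynomial; the negative powers form the principal part, and the coefficient of 1/(z - 4) gives Res(f, 4) = 6.

Final answer: 29/(z - 4)^2 + 6/(z - 4)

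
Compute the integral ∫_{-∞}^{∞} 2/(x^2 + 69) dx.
Let f(z) = 2/(z^2 + 69). The denominator has no real zeros and deg Q - deg P = 2 ≥ 2, so the integral of f over the upper semicircle |z| = R tends to 0 as R → ∞. Closing the contour in the upper half-plane,
  ∫_{-∞}^{∞} f(x) dx = 2πi · Σ Res(f, z_k)  over the poles with Im z_k > 0.

Zeros of the denominator: z^2 + 69 = 0 gives z = ±sqrt(69)*I.
Upper half-plane: z = sqrt(69)*I (simple).

Each pole is a simple zero of Q(z) = z^2 + 69, so Res(f, z₀) = P(z₀)/Q'(z₀) with P(z) = 2, Q'(z) = 2*z:
  Res(f, sqrt(69)*I) = (2)/(2*sqrt(69)*I) = -sqrt(69)*I/69

∫_{-∞}^{∞} f(x) dx = 2πi · (-sqrt(69)*I/69) = 2*sqrt(69)*pi/69

Final answer: 2*sqrt(69)*pi/69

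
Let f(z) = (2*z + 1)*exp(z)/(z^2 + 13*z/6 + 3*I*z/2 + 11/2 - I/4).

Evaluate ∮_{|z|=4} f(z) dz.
By the residue theorem, ∮_C f(z) dz = 2πi · (sum of the residues of f at the poles inside |z| = 4).

The denominator factors as (z + 3/2 + 3*I)*(z + 2/3 - 3*I/2), so the singularities of f are simple poles at z = -3/2 - 3*I, z = -2/3 + 3*I/2.
  |-3/2 - 3*I|² = 45/4 < 16 = 4², so this pole is inside the contour.
  |-2/3 + 3*I/2|² = 97/36 < 16 = 4², so this pole is inside the contour.

With P(z) = (2*z + 1)*exp(z) and Q(z) = z^2 + 13*z/6 + 3*I*z/2 + 11/2 - I/4, each pole is simple, so Res(f, z₀) = P(z₀)/Q'(z₀) with Q'(z) = 2*z + 13/6 + 3*I/2.
  Res(f, -3/2 - 3*I) = P(-3/2 - 3*I)/Q'(-3/2 - 3*I) = ((-2 - 6*I)*exp(-3/2 - 3*I))/(-5/6 - 9*I/2) = (516/377 - 72*I/377)*exp(-3/2 - 3*I)
  Res(f, -2/3 + 3*I/2) = P(-2/3 + 3*I/2)/Q'(-2/3 + 3*I/2) = ((-1/3 + 3*I)*exp(-2/3 + 3*I/2))/(5/6 + 9*I/2) = (238/377 + 72*I/377)*exp(-2/3 + 3*I/2)

Sum of residues inside C: (516/377 - 72*I/377)*exp(-3/2 - 3*I) + (238/377 + 72*I/377)*exp(-2/3 + 3*I/2)
∮_C f(z) dz = 2πi · ((516/377 - 72*I/377)*exp(-3/2 - 3*I) + (238/377 + 72*I/377)*exp(-2/3 + 3*I/2)) = pi*(144/377 + 1032*I/377)*exp(-3/2 - 3*I) + pi*(-144/377 + 476*I/377)*exp(-2/3 + 3*I/2)

Final answer: pi*(144/377 + 1032*I/377)*exp(-3/2 - 3*I) + pi*(-144/377 + 476*I/377)*exp(-2/3 + 3*I/2)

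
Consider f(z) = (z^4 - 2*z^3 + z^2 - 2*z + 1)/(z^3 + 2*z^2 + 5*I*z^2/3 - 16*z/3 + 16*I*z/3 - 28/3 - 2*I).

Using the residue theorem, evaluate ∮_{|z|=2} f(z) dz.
By the residue theorem, ∮_C f(z) dz = 2πi · (sum of the residues of f at the poles inside |z| = 2).

The denominator factors as (z + 1 + I)*(z - 2 + I)*(z + 3 - I/3), so the singularities of f are simple poles at z = -1 - I, z = 2 - I, z = -3 + I/3.
  |-1 - I|² = 2 < 4 = 2², so this pole is inside the contour.
  |2 - I|² = 5 > 4 = 2², so this pole is outside the contour.
  |-3 + I/3|² = 82/9 > 4 = 2², so this pole is outside the contour.

With P(z) = z^4 - 2*z^3 + z^2 - 2*z + 1 and Q(z) = z^3 + 2*z^2 + 5*I*z^2/3 - 16*z/3 + 16*I*z/3 - 28/3 - 2*I, each pole is simple, so Res(f, z₀) = P(z₀)/Q'(z₀) with Q'(z) = 3*z^2 + 4*z + 10*I*z/3 - 16/3 + 16*I/3.
  Res(f, -1 - I) = P(-1 - I)/Q'(-1 - I) = (-5 + 8*I)/(-6 + 4*I) = 31/26 - 7*I/13

∮_C f(z) dz = 2πi · (31/26 - 7*I/13) = pi*(14/13 + 31*I/13)

Final answer: pi*(14/13 + 31*I/13)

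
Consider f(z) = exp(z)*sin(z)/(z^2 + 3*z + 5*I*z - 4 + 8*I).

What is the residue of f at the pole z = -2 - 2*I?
Write f(z) = P(z)/Q(z) with P(z) = exp(z)*sin(z) and Q(z) = z^2 + 3*z + 5*I*z - 4 + 8*I.
The denominator factors as Q(z) = (z + 2 + 2*I)*(z + 1 + 3*I), so z = -2 - 2*I is a simple zero of Q and P is analytic there; z = -2 - 2*I is therefore a simple pole and
  Res(f, z₀) = P(z₀)/Q'(z₀).

Q'(z) = 2*z + 3 + 5*I, so Q'(-2 - 2*I) = -1 + I.
P(-2 - 2*I) = -exp(-2 - 2*I)*sin(2 + 2*I).

Res(f, -2 - 2*I) = (-exp(-2 - 2*I)*sin(2 + 2*I))/(-1 + I) = (1/2 + I/2)*exp(-2 - 2*I)*sin(2 + 2*I)

Final answer: (1/2 + I/2)*exp(-2 - 2*I)*sin(2 + 2*I)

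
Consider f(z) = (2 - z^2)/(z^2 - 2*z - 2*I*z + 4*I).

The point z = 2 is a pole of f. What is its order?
1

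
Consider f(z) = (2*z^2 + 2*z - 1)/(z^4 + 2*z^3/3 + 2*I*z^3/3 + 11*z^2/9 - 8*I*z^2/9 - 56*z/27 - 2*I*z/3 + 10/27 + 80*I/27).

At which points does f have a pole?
The singularities of f are the zeros of the denominator. Factoring,
  z^4 + 2*z^3/3 + 2*I*z^3/3 + 11*z^2/9 - 8*I*z^2/9 - 56*z/27 - 2*I*z/3 + 10/27 + 80*I/27 = (z + 1 - 2*I/3)*(z - 1/3 - I)*(z - 1 + I/3)*(z + 1 + 2*I)
so the candidates are z = -1 + 2*I/3, z = 1/3 + I, z = 1 - I/3, z = -1 - 2*I.

Check the numerator P(z) = 2*z^2 + 2*z - 1 at each one:
  P(-1 + 2*I/3) = -17/9 - 4*I/3 ≠ 0, so z = -1 + 2*I/3 is a (simple) pole.
  P(1/3 + I) = -19/9 + 10*I/3 ≠ 0, so z = 1/3 + I is a (simple) pole.
  P(1 - I/3) = 25/9 - 2*I ≠ 0, so z = 1 - I/3 is a (simple) pole.
  P(-1 - 2*I) = -9 + 4*I ≠ 0, so z = -1 - 2*I is a (simple) pole.

Poles of f: {-1 - 2*I, -1 + 2*I/3, 1/3 + I, 1 - I/3}

Final answer: {-1 - 2*I, -1 + 2*I/3, 1/3 + I, 1 - I/3}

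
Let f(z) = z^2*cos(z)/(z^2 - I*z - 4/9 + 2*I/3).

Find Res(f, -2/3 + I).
Write f(z) = P(z)/Q(z) with P(z) = z^2*cos(z) and Q(z) = z^2 - I*z - 4/9 + 2*I/3.
The denominator factors as Q(z) = (z + 2/3 - I)*(z - 2/3), so z = -2/3 + I is a simple zero of Q and P is analytic there; z = -2/3 + I is therefore a simple pole and
  Res(f, z₀) = P(z₀)/Q'(z₀).

Q'(z) = 2*z - I, so Q'(-2/3 + I) = -4/3 + I.
P(-2/3 + I) = (-5/9 - 4*I/3)*cos(2/3 - I).

Res(f, -2/3 + I) = ((-5/9 - 4*I/3)*cos(2/3 - I))/(-4/3 + I) = (-16/75 + 21*I/25)*cos(2/3 - I)

Final answer: (-16/75 + 21*I/25)*cos(2/3 - I)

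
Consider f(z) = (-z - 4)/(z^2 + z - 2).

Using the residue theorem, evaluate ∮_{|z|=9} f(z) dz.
By the residue theorem, ∮_C f(z) dz = 2πi · (sum of the residues of f at the poles inside |z| = 9).

The denominator factors as (z - 1)*(z + 2), so the singularities of f are simple poles at z = 1, z = -2.
  |1|² = 1 < 81 = 9², so this pole is inside the contour.
  |-2|² = 4 < 81 = 9², so this pole is inside the contour.

With P(z) = -z - 4 and Q(z) = z^2 + z - 2, each pole is simple, so Res(f, z₀) = P(z₀)/Q'(z₀) with Q'(z) = 2*z + 1.
  Res(f, 1) = P(1)/Q'(1) = (-5)/(3) = -5/3
  Res(f, -2) = P(-2)/Q'(-2) = (-2)/(-3) = 2/3

Sum of residues inside C: -1
∮_C f(z) dz = 2πi · (-1) = -2*I*pi

Final answer: -2*I*pi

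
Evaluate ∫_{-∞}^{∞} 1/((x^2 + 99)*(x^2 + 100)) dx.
Let f(z) = 1/((z^2 + 99)*(z^2 + 100)). The denominator has no real zeros and deg Q - deg P = 4 ≥ 2, so the integral of f over the upper semicircle |z| = R tends to 0 as R → ∞. Closing the contour in the upper half-plane,
  ∫_{-∞}^{∞} f(x) dx = 2πi · Σ Res(f, z_k)  over the poles with Im z_k > 0.

Zeros of the denominator: z^2 + 100 = 0 gives z = ±10*I; z^2 + 99 = 0 gives z = ±3*sqrt(11)*I.
Upper half-plane: z = 10*I, z = 3*sqrt(11)*I (simple).

Each pole is a simple zero of Q(z) = z^4 + 199*z^2 + 9900, so Res(f, z₀) = P(z₀)/Q'(z₀) with P(z) = 1, Q'(z) = 4*z^3 + 398*z:
  Res(f, 10*I) = (1)/(-20*I) = I/20
  Res(f, 3*sqrt(11)*I) = (1)/(6*sqrt(11)*I) = -sqrt(11)*I/66

Sum of residues: I*(33 - 10*sqrt(11))/660
∫_{-∞}^{∞} f(x) dx = 2πi · (I*(33 - 10*sqrt(11))/660) = pi*(-33 + 10*sqrt(11))/330

Final answer: pi*(-33 + 10*sqrt(11))/330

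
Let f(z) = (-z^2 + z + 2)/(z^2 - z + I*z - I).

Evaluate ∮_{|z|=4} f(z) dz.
By the residue theorem, ∮_C f(z) dz = 2πi · (sum of the residues of f at the poles inside |z| = 4).

The denominator factors as (z - 1)*(z + I), so the singularities of f are simple poles at z = 1, z = -I.
  |1|² = 1 < 16 = 4², so this pole is inside the contour.
  |-I|² = 1 < 16 = 4², so this pole is inside the contour.

With P(z) = -z^2 + z + 2 and Q(z) = z^2 - z + I*z - I, each pole is simple, so Res(f, z₀) = P(z₀)/Q'(z₀) with Q'(z) = 2*z - 1 + I.
  Res(f, 1) = P(1)/Q'(1) = (2)/(1 + I) = 1 - I
  Res(f, -I) = P(-I)/Q'(-I) = (3 - I)/(-1 - I) = -1 + 2*I

Sum of residues inside C: I
∮_C f(z) dz = 2πi · (I) = -2*pi

Final answer: -2*pi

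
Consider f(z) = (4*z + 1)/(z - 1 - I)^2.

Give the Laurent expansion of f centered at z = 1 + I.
(5 + 4*I)/(z - 1 - I)^2 + 4/(z - 1 - I)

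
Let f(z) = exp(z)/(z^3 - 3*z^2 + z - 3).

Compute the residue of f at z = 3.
exp(3)/10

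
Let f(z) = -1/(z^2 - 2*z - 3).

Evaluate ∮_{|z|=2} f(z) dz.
I*pi/2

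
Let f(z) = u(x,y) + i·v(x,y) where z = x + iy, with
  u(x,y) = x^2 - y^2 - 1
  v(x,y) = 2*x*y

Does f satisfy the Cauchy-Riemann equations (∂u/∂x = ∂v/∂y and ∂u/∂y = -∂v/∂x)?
∂u/∂x = 2*x
∂v/∂y = 2*x
∂u/∂y = -2*y
∂v/∂x = 2*y
∂u/∂x = ∂v/∂y and ∂u/∂y = -∂v/∂x hold identically; f is analytic.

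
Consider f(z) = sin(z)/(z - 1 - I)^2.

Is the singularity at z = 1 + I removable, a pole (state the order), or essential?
pole of order 2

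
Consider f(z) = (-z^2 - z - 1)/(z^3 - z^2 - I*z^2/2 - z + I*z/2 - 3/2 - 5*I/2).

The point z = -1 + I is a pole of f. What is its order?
Factor the denominator:
  z^3 - z^2 - I*z^2/2 - z + I*z/2 - 3/2 - 5*I/2 = (z + 1 - I)*(z + I)*(z - 2 - I/2)

The numerator P(z) = -z^2 - z - 1 has P(-1 + I) = I ≠ 0, so no factor of (z + 1 - I) cancels.
Near z = -1 + I we can therefore write f(z) = g(z)/(z + 1 - I) with g analytic at -1 + I and g(-1 + I) ≠ 0 (g is the numerator divided by the remaining denominator factors).

Hence z = -1 + I is a pole of order 1.

Final answer: 1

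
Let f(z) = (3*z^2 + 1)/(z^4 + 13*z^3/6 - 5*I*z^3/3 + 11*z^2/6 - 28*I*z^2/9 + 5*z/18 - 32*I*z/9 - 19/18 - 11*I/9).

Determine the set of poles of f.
The singularities of f are the zeros of the denominator. Factoring,
  z^4 + 13*z^3/6 - 5*I*z^3/3 + 11*z^2/6 - 28*I*z^2/9 + 5*z/18 - 32*I*z/9 - 19/18 - 11*I/9 = (z + 1/2 - I)*(z + 2/3 + I)*(z + 1 - 2*I/3)*(z - I)
so the candidates are z = -1/2 + I, z = -2/3 - I, z = -1 + 2*I/3, z = I.

Check the numerator P(z) = 3*z^2 + 1 at each one:
  P(-1/2 + I) = -5/4 - 3*I ≠ 0, so z = -1/2 + I is a (simple) pole.
  P(-2/3 - I) = -2/3 + 4*I ≠ 0, so z = -2/3 - I is a (simple) pole.
  P(-1 + 2*I/3) = 8/3 - 4*I ≠ 0, so z = -1 + 2*I/3 is a (simple) pole.
  P(I) = -2 ≠ 0, so z = I is a (simple) pole.

Poles of f: {-1 + 2*I/3, -2/3 - I, -1/2 + I, I}

Final answer: {-1 + 2*I/3, -2/3 - I, -1/2 + I, I}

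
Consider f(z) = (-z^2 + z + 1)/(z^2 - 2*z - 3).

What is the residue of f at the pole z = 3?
Write f(z) = P(z)/Q(z) with P(z) = -z^2 + z + 1 and Q(z) = z^2 - 2*z - 3.
The denominator factors as Q(z) = (z - 3)*(z + 1), so z = 3 is a simple zero of Q and P is analytic there; z = 3 is therefore a simple pole and
  Res(f, z₀) = P(z₀)/Q'(z₀).

Q'(z) = 2*z - 2, so Q'(3) = 4.
P(3) = -5.

Res(f, 3) = (-5)/(4) = -5/4

Final answer: -5/4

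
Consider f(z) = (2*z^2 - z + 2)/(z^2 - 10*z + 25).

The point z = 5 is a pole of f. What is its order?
Factor the denominator:
  z^2 - 10*z + 25 = (z - 5)^2

The numerator P(z) = 2*z^2 - z + 2 has P(5) = 47 ≠ 0, so no factor of (z - 5) cancels.
Near z = 5 we can therefore write f(z) = g(z)/(z - 5)^2 with g analytic at 5 and g(5) ≠ 0 (g is just the numerator).

Hence z = 5 is a pole of order 2.

Final answer: 2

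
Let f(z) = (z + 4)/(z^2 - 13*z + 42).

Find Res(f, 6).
Write f(z) = P(z)/Q(z) with P(z) = z + 4 and Q(z) = z^2 - 13*z + 42.
The denominator factors as Q(z) = (z - 6)*(z - 7), so z = 6 is a simple zero of Q and P is analytic there; z = 6 is therefore a simple pole and
  Res(f, z₀) = P(z₀)/Q'(z₀).

Q'(z) = 2*z - 13, so Q'(6) = -1.
P(6) = 10.

Res(f, 6) = (10)/(-1) = -10

Final answer: -10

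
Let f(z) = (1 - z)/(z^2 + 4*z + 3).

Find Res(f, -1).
Write f(z) = P(z)/Q(z) with P(z) = 1 - z and Q(z) = z^2 + 4*z + 3.
The denominator factors as Q(z) = (z + 3)*(z + 1), so z = -1 is a simple zero of Q and P is analytic there; z = -1 is therefore a simple pole and
  Res(f, z₀) = P(z₀)/Q'(z₀).

Q'(z) = 2*z + 4, so Q'(-1) = 2.
P(-1) = 2.

Res(f, -1) = (2)/(2) = 1

Final answer: 1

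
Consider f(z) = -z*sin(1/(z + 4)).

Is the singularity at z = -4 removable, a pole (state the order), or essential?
Let u = z + 4. Then
  sin(1/u) = Σ_{k≥0} (-1)^k (1)^(2k+1)/((2k+1)!·u^(2k+1)) = 1/u - 1/(6*u^3) + 1/(120*u^5) + ...
which has infinitely many negative powers of u, so sin(1/(z + 4)) has an essential singularity at z = -4.
The extra factor z is a nonzero polynomial; if the product had at most a pole at z = -4, dividing by that polynomial would leave sin(1/(z + 4)) with at most a pole too — contradiction. (Equivalently, the product's Laurent series still has infinitely many negative powers.)
So the singularity is essential.

Final answer: essential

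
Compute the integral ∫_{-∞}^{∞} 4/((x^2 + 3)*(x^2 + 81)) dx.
Let f(z) = 4/((z^2 + 3)*(z^2 + 81)). The denominator has no real zeros and deg Q - deg P = 4 ≥ 2, so the integral of f over the upper semicircle |z| = R tends to 0 as R → ∞. Closing the contour in the upper half-plane,
  ∫_{-∞}^{∞} f(x) dx = 2πi · Σ Res(f, z_k)  over the poles with Im z_k > 0.

Zeros of the denominator: z^2 + 81 = 0 gives z = ±9*I; z^2 + 3 = 0 gives z = ±sqrt(3)*I.
Upper half-plane: z = 9*I, z = sqrt(3)*I (simple).

Each pole is a simple zero of Q(z) = z^4 + 84*z^2 + 243, so Res(f, z₀) = P(z₀)/Q'(z₀) with P(z) = 4, Q'(z) = 4*z^3 + 168*z:
  Res(f, 9*I) = (4)/(-1404*I) = I/351
  Res(f, sqrt(3)*I) = (4)/(156*sqrt(3)*I) = -sqrt(3)*I/117

Sum of residues: I*(1 - 3*sqrt(3))/351
∫_{-∞}^{∞} f(x) dx = 2πi · (I*(1 - 3*sqrt(3))/351) = 2*pi*(-1 + 3*sqrt(3))/351

Final answer: 2*pi*(-1 + 3*sqrt(3))/351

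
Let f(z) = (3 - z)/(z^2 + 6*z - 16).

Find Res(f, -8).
Write f(z) = P(z)/Q(z) with P(z) = 3 - z and Q(z) = z^2 + 6*z - 16.
The denominator factors as Q(z) = (z + 8)*(z - 2), so z = -8 is a simple zero of Q and P is analytic there; z = -8 is therefore a simple pole and
  Res(f, z₀) = P(z₀)/Q'(z₀).

Q'(z) = 2*z + 6, so Q'(-8) = -10.
P(-8) = 11.

Res(f, -8) = (11)/(-10) = -11/10

Final answer: -11/10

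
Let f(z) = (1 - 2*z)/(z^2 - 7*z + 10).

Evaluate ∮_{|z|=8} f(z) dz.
-4*I*pi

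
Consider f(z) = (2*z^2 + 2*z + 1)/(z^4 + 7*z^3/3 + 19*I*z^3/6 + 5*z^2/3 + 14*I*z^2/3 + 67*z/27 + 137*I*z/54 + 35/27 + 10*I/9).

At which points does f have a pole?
The singularities of f are the zeros of the denominator. Factoring,
  z^4 + 7*z^3/3 + 19*I*z^3/6 + 5*z^2/3 + 14*I*z^2/3 + 67*z/27 + 137*I*z/54 + 35/27 + 10*I/9 = (z + 1 + I/2)*(z + 2/3 + 3*I)*(z - 2*I/3)*(z + 2/3 + I/3)
so the candidates are z = -1 - I/2, z = -2/3 - 3*I, z = 2*I/3, z = -2/3 - I/3.

Check the numerator P(z) = 2*z^2 + 2*z + 1 at each one:
  P(-1 - I/2) = 1/2 + I ≠ 0, so z = -1 - I/2 is a (simple) pole.
  P(-2/3 - 3*I) = -157/9 + 2*I ≠ 0, so z = -2/3 - 3*I is a (simple) pole.
  P(2*I/3) = 1/9 + 4*I/3 ≠ 0, so z = 2*I/3 is a (simple) pole.
  P(-2/3 - I/3) = 1/3 + 2*I/9 ≠ 0, so z = -2/3 - I/3 is a (simple) pole.

Poles of f: {-1 - I/2, -2/3 - 3*I, -2/3 - I/3, 2*I/3}

Final answer: {-1 - I/2, -2/3 - 3*I, -2/3 - I/3, 2*I/3}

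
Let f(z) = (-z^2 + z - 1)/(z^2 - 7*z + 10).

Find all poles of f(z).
{2, 5}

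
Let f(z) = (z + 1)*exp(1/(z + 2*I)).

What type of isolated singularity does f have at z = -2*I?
Let u = z + 2*I. Then
  e^(1/u) = Σ_{k≥0} (1)^k/(k!·u^k) = 1 + 1/u + 1/(2*u^2) + 1/(6*u^3) + ...
which has infinitely many negative powers of u, so exp(1/(z + 2*I)) has an essential singularity at z = -2*I.
The extra factor z + 1 is a nonzero polynomial; if the product had at most a pole at z = -2*I, dividing by that polynomial would leave exp(1/(z + 2*I)) with at most a pole too — contradiction. (Equivalently, the product's Laurent series still has infinitely many negative powers.)
So the singularity is essential.

Final answer: essential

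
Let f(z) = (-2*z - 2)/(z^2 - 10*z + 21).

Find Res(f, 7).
-4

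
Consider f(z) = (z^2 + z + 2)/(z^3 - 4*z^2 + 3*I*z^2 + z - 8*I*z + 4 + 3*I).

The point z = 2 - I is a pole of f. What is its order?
Factor the denominator:
  z^3 - 4*z^2 + 3*I*z^2 + z - 8*I*z + 4 + 3*I = (z - 2 + I)^2*(z + I)

The numerator P(z) = z^2 + z + 2 has P(2 - I) = 7 - 5*I ≠ 0, so no factor of (z - 2 + I) cancels.
Near z = 2 - I we can therefore write f(z) = g(z)/(z - 2 + I)^2 with g analytic at 2 - I and g(2 - I) ≠ 0 (g is the numerator divided by the remaining denominator factors).

Hence z = 2 - I is a pole of order 2.

Final answer: 2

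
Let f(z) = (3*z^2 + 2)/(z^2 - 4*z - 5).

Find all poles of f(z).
{-1, 5}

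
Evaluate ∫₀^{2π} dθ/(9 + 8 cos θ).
Let J = ∫₀^{2π} dθ/(9 + 8 cos θ).
Put z = e^{iθ}: then cos θ = (z + 1/z)/2, dθ = dz/(iz), and z runs once counterclockwise around |z| = 1:
  J = ∮_{|z|=1} 1/(9 + 8*(z + 1/z)/2) · dz/(iz) = (2/i) ∮_{|z|=1} dz/(8*z^2 + 18*z + 8).
The roots of 8*z^2 + 18*z + 8 are z = (-9 ± sqrt(9^2 - 8^2))/8, with sqrt(17) = sqrt(17); their product is 1, so only z₊ = -9/8 + sqrt(17)/8 lies inside the unit circle (z₋ = -9/8 - sqrt(17)/8 lies outside).
z₊ is a simple zero of q(z) = 8*z^2 + 18*z + 8, so Res(1/q, z₊) = 1/q'(z₊) with q'(z) = 16*z + 18; and q'(z₊) = 8*(z₊ - z₋) = 2*sqrt(17).
Therefore J = (2/i) · 2πi · 1/(2*sqrt(17)) = 2*pi/(sqrt(17)) = 2*sqrt(17)*pi/17

Final answer: 2*sqrt(17)*pi/17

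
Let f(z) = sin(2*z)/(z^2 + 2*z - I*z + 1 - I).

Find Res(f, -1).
Write f(z) = P(z)/Q(z) with P(z) = sin(2*z) and Q(z) = z^2 + 2*z - I*z + 1 - I.
The denominator factors as Q(z) = (z + 1)*(z + 1 - I), so z = -1 is a simple zero of Q and P is analytic there; z = -1 is therefore a simple pole and
  Res(f, z₀) = P(z₀)/Q'(z₀).

Q'(z) = 2*z + 2 - I, so Q'(-1) = -I.
P(-1) = -sin(2).

Res(f, -1) = (-sin(2))/(-I) = -I*sin(2)

Final answer: -I*sin(2)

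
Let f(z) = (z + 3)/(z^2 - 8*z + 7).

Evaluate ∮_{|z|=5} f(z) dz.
-4*I*pi/3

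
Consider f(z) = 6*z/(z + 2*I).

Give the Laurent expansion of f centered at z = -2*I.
Put w = z - (-2*I), i.e. z = w - 2*I. The denominator is w, so it suffices to rewrite the numerator in powers of w.

P(z) = 6*z
P(w - 2*I) = -12*I + 6*w

Dividing each term by w:
  f = -12*I/w + 6

Substituting back w = z + 2*I:
  f(z) = -12*I/(z + 2*I) + 6

The series is finite because the numerator is a polynomial; the negative powers form the principal part, and the coefficient of 1/(z + 2*I) gives Res(f, -2*I) = -12*I.

Final answer: -12*I/(z + 2*I) + 6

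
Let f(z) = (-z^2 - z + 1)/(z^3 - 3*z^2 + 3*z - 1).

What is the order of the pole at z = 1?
3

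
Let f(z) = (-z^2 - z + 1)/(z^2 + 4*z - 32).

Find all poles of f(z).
The singularities of f are the zeros of the denominator. Factoring,
  z^2 + 4*z - 32 = (z - 4)*(z + 8)
so the candidates are z = 4, z = -8.

Check the numerator P(z) = -z^2 - z + 1 at each one:
  P(4) = -19 ≠ 0, so z = 4 is a (simple) pole.
  P(-8) = -55 ≠ 0, so z = -8 is a (simple) pole.

Poles of f: {-8, 4}

Final answer: {-8, 4}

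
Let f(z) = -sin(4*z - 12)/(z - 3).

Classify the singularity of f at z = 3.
removable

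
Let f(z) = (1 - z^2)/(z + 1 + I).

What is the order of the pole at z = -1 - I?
Factor the denominator:
  z + 1 + I = (z + 1 + I)

The numerator P(z) = 1 - z^2 has P(-1 - I) = 1 - 2*I ≠ 0, so no factor of (z + 1 + I) cancels.
Near z = -1 - I we can therefore write f(z) = g(z)/(z + 1 + I) with g analytic at -1 - I and g(-1 - I) ≠ 0 (g is just the numerator).

Hence z = -1 - I is a pole of order 1.

Final answer: 1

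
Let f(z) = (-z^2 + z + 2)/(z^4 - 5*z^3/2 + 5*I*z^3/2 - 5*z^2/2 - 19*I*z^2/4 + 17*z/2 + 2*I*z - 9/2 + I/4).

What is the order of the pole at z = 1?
Factor the denominator:
  z^4 - 5*z^3/2 + 5*I*z^3/2 - 5*z^2/2 - 19*I*z^2/4 + 17*z/2 + 2*I*z - 9/2 + I/4 = (z - 1)^2*(z + 3/2 + I)*(z - 2 + 3*I/2)

The numerator P(z) = -z^2 + z + 2 has P(1) = 2 ≠ 0, so no factor of (z - 1) cancels.
Near z = 1 we can therefore write f(z) = g(z)/(z - 1)^2 with g analytic at 1 and g(1) ≠ 0 (g is the numerator divided by the remaining denominator factors).

Hence z = 1 is a pole of order 2.

Final answer: 2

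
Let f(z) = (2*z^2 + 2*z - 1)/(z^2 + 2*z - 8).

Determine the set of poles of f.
The singularities of f are the zeros of the denominator. Factoring,
  z^2 + 2*z - 8 = (z + 4)*(z - 2)
so the candidates are z = -4, z = 2.

Check the numerator P(z) = 2*z^2 + 2*z - 1 at each one:
  P(-4) = 23 ≠ 0, so z = -4 is a (simple) pole.
  P(2) = 11 ≠ 0, so z = 2 is a (simple) pole.

Poles of f: {-4, 2}

Final answer: {-4, 2}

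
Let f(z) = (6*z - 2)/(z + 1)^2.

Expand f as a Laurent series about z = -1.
-8/(z + 1)^2 + 6/(z + 1)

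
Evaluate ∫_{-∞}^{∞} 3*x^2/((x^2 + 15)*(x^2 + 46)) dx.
3*pi*(-sqrt(15) + sqrt(46))/31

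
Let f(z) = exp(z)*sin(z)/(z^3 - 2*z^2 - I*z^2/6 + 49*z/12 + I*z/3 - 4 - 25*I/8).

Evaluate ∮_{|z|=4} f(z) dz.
By the residue theorem, ∮_C f(z) dz = 2πi · (sum of the residues of f at the poles inside |z| = 4).

The denominator factors as (z - 3/2 - 2*I/3)*(z - 3*I/2)*(z - 1/2 + 2*I), so the singularities of f are simple poles at z = 3/2 + 2*I/3, z = 3*I/2, z = 1/2 - 2*I.
  |3/2 + 2*I/3|² = 97/36 < 16 = 4², so this pole is inside the contour.
  |3*I/2|² = 9/4 < 16 = 4², so this pole is inside the contour.
  |1/2 - 2*I|² = 17/4 < 16 = 4², so this pole is inside the contour.

With P(z) = exp(z)*sin(z) and Q(z) = z^3 - 2*z^2 - I*z^2/6 + 49*z/12 + I*z/3 - 4 - 25*I/8, each pole is simple, so Res(f, z₀) = P(z₀)/Q'(z₀) with Q'(z) = 3*z^2 - 4*z - I*z/3 + 49/12 + I/3.
  Res(f, 3/2 + 2*I/3) = P(3/2 + 2*I/3)/Q'(3/2 + 2*I/3) = (exp(3/2 + 2*I/3)*sin(3/2 + 2*I/3))/(67/18 + 19*I/6) = (603/3869 - 513*I/3869)*exp(3/2 + 2*I/3)*sin(3/2 + 2*I/3)
  Res(f, 3*I/2) = P(3*I/2)/Q'(3*I/2) = (I*exp(3*I/2)*sinh(3/2))/(-13/6 - 17*I/3) = (-204/1325 - 78*I/1325)*exp(3*I/2)*sinh(3/2)
  Res(f, 1/2 - 2*I) = P(1/2 - 2*I)/Q'(1/2 - 2*I) = (exp(1/2 - 2*I)*sin(1/2 - 2*I))/(-59/6 + 13*I/6) = (-177/1825 - 39*I/1825)*exp(1/2 - 2*I)*sin(1/2 - 2*I)

Sum of residues inside C: (-204/1325 - 78*I/1325)*exp(3*I/2)*sinh(3/2) + (603/3869 - 513*I/3869)*exp(3/2 + 2*I/3)*sin(3/2 + 2*I/3) + (-177/1825 - 39*I/1825)*exp(1/2 - 2*I)*sin(1/2 - 2*I)
∮_C f(z) dz = 2πi · ((-204/1325 - 78*I/1325)*exp(3*I/2)*sinh(3/2) + (603/3869 - 513*I/3869)*exp(3/2 + 2*I/3)*sin(3/2 + 2*I/3) + (-177/1825 - 39*I/1825)*exp(1/2 - 2*I)*sin(1/2 - 2*I)) = pi*(156/1325 - 408*I/1325)*exp(3*I/2)*sinh(3/2) + pi*(78/1825 - 354*I/1825)*exp(1/2 - 2*I)*sin(1/2 - 2*I) + pi*(1026/3869 + 1206*I/3869)*exp(3/2 + 2*I/3)*sin(3/2 + 2*I/3)

Final answer: pi*(156/1325 - 408*I/1325)*exp(3*I/2)*sinh(3/2) + pi*(78/1825 - 354*I/1825)*exp(1/2 - 2*I)*sin(1/2 - 2*I) + pi*(1026/3869 + 1206*I/3869)*exp(3/2 + 2*I/3)*sin(3/2 + 2*I/3)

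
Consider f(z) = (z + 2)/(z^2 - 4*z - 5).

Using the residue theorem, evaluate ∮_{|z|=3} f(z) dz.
By the residue theorem, ∮_C f(z) dz = 2πi · (sum of the residues of f at the poles inside |z| = 3).

The denominator factors as (z - 5)*(z + 1), so the singularities of f are simple poles at z = 5, z = -1.
  |5|² = 25 > 9 = 3², so this pole is outside the contour.
  |-1|² = 1 < 9 = 3², so this pole is inside the contour.

With P(z) = z + 2 and Q(z) = z^2 - 4*z - 5, each pole is simple, so Res(f, z₀) = P(z₀)/Q'(z₀) with Q'(z) = 2*z - 4.
  Res(f, -1) = P(-1)/Q'(-1) = (1)/(-6) = -1/6

∮_C f(z) dz = 2πi · (-1/6) = -I*pi/3

Final answer: -I*pi/3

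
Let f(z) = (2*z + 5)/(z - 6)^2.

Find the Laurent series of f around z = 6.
Put w = z - (6), i.e. z = w + 6. The denominator is w^2, so it suffices to rewrite the numerator in powers of w.

P(z) = 2*z + 5
P(w + 6) = 17 + 2*w

Dividing each term by w^2:
  f = 17/w^2 + 2/w

Substituting back w = z - 6:
  f(z) = 17/(z - 6)^2 + 2/(z - 6)

The series is finite because the numerator is a polynomial; the negative powers form the principal part, and the coefficient of 1/(z - 6) gives Res(f, 6) = 2.

Final answer: 17/(z - 6)^2 + 2/(z - 6)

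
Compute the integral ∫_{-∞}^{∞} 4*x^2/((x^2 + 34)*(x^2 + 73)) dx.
4*pi*(-sqrt(34) + sqrt(73))/39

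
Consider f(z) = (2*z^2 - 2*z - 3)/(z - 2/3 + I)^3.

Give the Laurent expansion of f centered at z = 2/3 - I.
Put w = z - (2/3 - I), i.e. z = w + 2/3 - I. The denominator is w^3, so it suffices to rewrite the numerator in powers of w.

P(z) = 2*z^2 - 2*z - 3
P(w + 2/3 - I) = -49/9 - 2*I/3 + (2/3 - 4*I)*w + 2*w^2

Dividing each term by w^3:
  f = (-49/9 - 2*I/3)/w^3 + (2/3 - 4*I)/w^2 + 2/w

Substituting back w = z - 2/3 + I:
  f(z) = (-49/9 - 2*I/3)/(z - 2/3 + I)^3 + (2/3 - 4*I)/(z - 2/3 + I)^2 + 2/(z - 2/3 + I)

The series is finite because the numerator is a polynomial; the negative powers form the principal part, and the coefficient of 1/(z - 2/3 + I) gives Res(f, 2/3 - I) = 2.

Final answer: (-49/9 - 2*I/3)/(z - 2/3 + I)^3 + (2/3 - 4*I)/(z - 2/3 + I)^2 + 2/(z - 2/3 + I)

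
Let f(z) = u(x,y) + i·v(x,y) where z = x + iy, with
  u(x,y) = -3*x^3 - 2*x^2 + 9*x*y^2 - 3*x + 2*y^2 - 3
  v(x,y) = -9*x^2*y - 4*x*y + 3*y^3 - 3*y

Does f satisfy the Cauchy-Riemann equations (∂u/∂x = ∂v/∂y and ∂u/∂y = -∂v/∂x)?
∂u/∂x = -9*x^2 - 4*x + 9*y^2 - 3
∂v/∂y = -9*x^2 - 4*x + 9*y^2 - 3
∂u/∂y = 18*x*y + 4*y
∂v/∂x = -18*x*y - 4*y
∂u/∂x = ∂v/∂y and ∂u/∂y = -∂v/∂x hold identically; f is analytic.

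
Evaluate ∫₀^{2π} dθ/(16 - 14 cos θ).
Call the integral J. The integrand is 2π-periodic and we integrate over a full period, so shifting θ does not change the value (θ → θ + π flips the sign of the trig term). Hence
  J = ∫₀^{2π} dθ/(16 + 14 cos θ).
Put z = e^{iθ}: then cos θ = (z + 1/z)/2, dθ = dz/(iz), and z runs once counterclockwise around |z| = 1:
  J = ∮_{|z|=1} 1/(16 + 14*(z + 1/z)/2) · dz/(iz) = (2/i) ∮_{|z|=1} dz/(14*z^2 + 32*z + 14).
The roots of 14*z^2 + 32*z + 14 are z = (-16 ± sqrt(16^2 - 14^2))/14, with sqrt(60) = 2*sqrt(15); their product is 1, so only z₊ = -8/7 + sqrt(15)/7 lies inside the unit circle (z₋ = -8/7 - sqrt(15)/7 lies outside).
z₊ is a simple zero of q(z) = 14*z^2 + 32*z + 14, so Res(1/q, z₊) = 1/q'(z₊) with q'(z) = 28*z + 32; and q'(z₊) = 14*(z₊ - z₋) = 4*sqrt(15).
Therefore J = (2/i) · 2πi · 1/(4*sqrt(15)) = 2*pi/(2*sqrt(15)) = sqrt(15)*pi/15

Final answer: sqrt(15)*pi/15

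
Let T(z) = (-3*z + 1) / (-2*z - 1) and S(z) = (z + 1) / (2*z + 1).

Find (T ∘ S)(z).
(z + 2)/(4*z + 3)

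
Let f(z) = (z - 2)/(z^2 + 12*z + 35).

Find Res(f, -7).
Write f(z) = P(z)/Q(z) with P(z) = z - 2 and Q(z) = z^2 + 12*z + 35.
The denominator factors as Q(z) = (z + 7)*(z + 5), so z = -7 is a simple zero of Q and P is analytic there; z = -7 is therefore a simple pole and
  Res(f, z₀) = P(z₀)/Q'(z₀).

Q'(z) = 2*z + 12, so Q'(-7) = -2.
P(-7) = -9.

Res(f, -7) = (-9)/(-2) = 9/2

Final answer: 9/2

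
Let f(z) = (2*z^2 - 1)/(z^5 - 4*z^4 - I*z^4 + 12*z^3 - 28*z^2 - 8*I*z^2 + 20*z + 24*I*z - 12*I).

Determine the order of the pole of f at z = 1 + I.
4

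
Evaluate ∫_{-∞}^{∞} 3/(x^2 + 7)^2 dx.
3*sqrt(7)*pi/98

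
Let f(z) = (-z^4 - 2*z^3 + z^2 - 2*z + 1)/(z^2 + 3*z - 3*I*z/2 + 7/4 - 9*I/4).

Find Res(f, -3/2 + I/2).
6 + 35*I/2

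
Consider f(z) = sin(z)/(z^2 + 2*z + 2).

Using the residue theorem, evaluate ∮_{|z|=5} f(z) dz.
By the residue theorem, ∮_C f(z) dz = 2πi · (sum of the residues of f at the poles inside |z| = 5).

The denominator factors as (z + 1 - I)*(z + 1 + I), so the singularities of f are simple poles at z = -1 + I, z = -1 - I.
  |-1 + I|² = 2 < 25 = 5², so this pole is inside the contour.
  |-1 - I|² = 2 < 25 = 5², so this pole is inside the contour.

With P(z) = sin(z) and Q(z) = z^2 + 2*z + 2, each pole is simple, so Res(f, z₀) = P(z₀)/Q'(z₀) with Q'(z) = 2*z + 2.
  Res(f, -1 + I) = P(-1 + I)/Q'(-1 + I) = (-sin(1 - I))/(2*I) = I*sin(1 - I)/2
  Res(f, -1 - I) = P(-1 - I)/Q'(-1 - I) = (-sin(1 + I))/(-2*I) = -I*sin(1 + I)/2

Sum of residues inside C: -I*sin(1 + I)/2 + I*sin(1 - I)/2
∮_C f(z) dz = 2πi · (-I*sin(1 + I)/2 + I*sin(1 - I)/2) = -pi*sin(1 - I) + pi*sin(1 + I)

Final answer: -pi*sin(1 - I) + pi*sin(1 + I)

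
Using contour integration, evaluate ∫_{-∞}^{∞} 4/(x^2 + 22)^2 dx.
Let f(z) = 4/(z^2 + 22)^2. The denominator has no real zeros and deg Q - deg P = 4 ≥ 2, so the integral of f over the upper semicircle |z| = R tends to 0 as R → ∞. Closing the contour in the upper half-plane,
  ∫_{-∞}^{∞} f(x) dx = 2πi · Σ Res(f, z_k)  over the poles with Im z_k > 0.

Zeros of the denominator: z^2 + 22 = 0 gives z = ±sqrt(22)*I.
Upper half-plane: z = sqrt(22)*I (a pole of order 2).

Write f(z) = g(z)/(z - sqrt(22)*I)^2 with g(z) = 4/(z + sqrt(22)*I)^2. For a double pole, Res(f, z₀) = g'(z₀):
  g'(z) = -8/(z + sqrt(22)*I)^3
  Res(f, sqrt(22)*I) = g'(sqrt(22)*I) = -sqrt(22)*I/484

∫_{-∞}^{∞} f(x) dx = 2πi · (-sqrt(22)*I/484) = sqrt(22)*pi/242

Final answer: sqrt(22)*pi/242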